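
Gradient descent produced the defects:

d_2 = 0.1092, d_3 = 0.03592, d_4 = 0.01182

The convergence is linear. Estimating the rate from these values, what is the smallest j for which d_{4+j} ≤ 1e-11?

Rate ρ ≈ d_4/d_3 = 0.01182/0.03592 = 0.3291.
After j more steps, d_{4+j} ≈ 0.01182·ρ^j; need ρ^j ≤ 1e-11/0.01182 = 8.46024e-10.
j ≥ ln(8.46024e-10)/ln(0.3291) = -20.8905/-1.11139 = 18.797.
So 19 more iterations are needed.

19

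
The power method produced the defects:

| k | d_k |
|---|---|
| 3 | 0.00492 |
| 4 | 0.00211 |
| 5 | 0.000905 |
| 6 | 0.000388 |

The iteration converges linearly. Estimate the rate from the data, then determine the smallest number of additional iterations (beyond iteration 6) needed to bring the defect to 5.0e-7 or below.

Rate ρ ≈ d_6/d_5 = 0.000388/0.000905 = 0.4287.
After j more steps, d_{6+j} ≈ 0.000388·ρ^j; need ρ^j ≤ 5.0e-7/0.000388 = 0.00128866.
j ≥ ln(0.00128866)/ln(0.4287) = -6.6542/-0.84700 = 7.856.
So 8 more iterations are needed.

8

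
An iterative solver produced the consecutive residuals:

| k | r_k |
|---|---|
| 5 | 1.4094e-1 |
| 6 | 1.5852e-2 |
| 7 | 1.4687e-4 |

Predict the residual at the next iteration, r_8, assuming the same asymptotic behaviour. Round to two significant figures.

6.5e-9

First estimate the order: p ≈ ln(r_7/r_6) / ln(r_6/r_5) = ln(1.4687e-4/1.5852e-2)/ln(1.5852e-2/1.4094e-1) = ln(0.00926508)/ln(0.112473) ≈ 2.1425.
Then r_8 ≈ r_7·(r_7/r_6)^p = 1.4687e-4·(0.00926508)^2.1425 = 1.4687e-4·4.40529e-05 ≈ 6.47e-09.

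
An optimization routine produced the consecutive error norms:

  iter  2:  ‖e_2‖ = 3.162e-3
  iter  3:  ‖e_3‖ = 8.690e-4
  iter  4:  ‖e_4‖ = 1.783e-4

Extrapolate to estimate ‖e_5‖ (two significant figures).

First estimate the order: p ≈ ln(‖e_4‖/‖e_3‖) / ln(‖e_3‖/‖e_2‖) = ln(1.783e-4/8.690e-4)/ln(8.690e-4/3.162e-3) = ln(0.205178)/ln(0.274826) ≈ 1.2263.
Then ‖e_5‖ ≈ ‖e_4‖·(‖e_4‖/‖e_3‖)^p = 1.783e-4·(0.205178)^1.2263 = 1.783e-4·0.143373 ≈ 2.556e-05.

2.6e-5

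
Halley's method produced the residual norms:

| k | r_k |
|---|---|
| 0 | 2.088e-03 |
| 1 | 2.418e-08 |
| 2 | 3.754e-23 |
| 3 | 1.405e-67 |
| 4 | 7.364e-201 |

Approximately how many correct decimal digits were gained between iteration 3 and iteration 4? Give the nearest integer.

133

Digits gained ≈ log₁₀(r_3/r_4) = log₁₀(1.405e-67/7.364e-201) = log₁₀(1.90793e+133) ≈ 133.281.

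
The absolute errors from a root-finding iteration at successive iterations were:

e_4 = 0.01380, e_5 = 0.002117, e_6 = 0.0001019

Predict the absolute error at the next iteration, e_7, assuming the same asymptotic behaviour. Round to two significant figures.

First estimate the order: p ≈ ln(e_6/e_5) / ln(e_5/e_4) = ln(0.0001019/0.002117)/ln(0.002117/0.01380) = ln(0.0481342)/ln(0.153406) ≈ 1.6183.
Then e_7 ≈ e_6·(e_6/e_5)^p = 0.0001019·(0.0481342)^1.6183 = 0.0001019·0.0073759 ≈ 7.516e-07.

7.5e-7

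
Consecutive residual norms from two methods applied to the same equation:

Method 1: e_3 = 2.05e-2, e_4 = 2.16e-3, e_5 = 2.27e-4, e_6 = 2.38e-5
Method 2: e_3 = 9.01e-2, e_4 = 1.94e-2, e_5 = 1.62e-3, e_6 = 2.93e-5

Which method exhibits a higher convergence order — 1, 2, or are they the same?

2

Method 1: p ≈ ln(2.38e-5/2.27e-4)/ln(2.27e-4/2.16e-3) ≈ 1.00.
Method 2: p ≈ ln(2.93e-5/1.62e-3)/ln(1.62e-3/1.94e-2) ≈ 1.62.
Method 2 has the higher order (≈1.6 vs ≈1.0).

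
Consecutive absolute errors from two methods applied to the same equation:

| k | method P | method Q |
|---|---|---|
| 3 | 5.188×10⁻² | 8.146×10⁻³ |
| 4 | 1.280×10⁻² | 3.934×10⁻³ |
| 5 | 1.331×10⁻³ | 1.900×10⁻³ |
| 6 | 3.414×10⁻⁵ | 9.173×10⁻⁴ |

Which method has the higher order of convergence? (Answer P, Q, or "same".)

Method P: p ≈ ln(3.414×10⁻⁵/1.331×10⁻³)/ln(1.331×10⁻³/1.280×10⁻²) ≈ 1.62.
Method Q: p ≈ ln(9.173×10⁻⁴/1.900×10⁻³)/ln(1.900×10⁻³/3.934×10⁻³) ≈ 1.00.
Method P has the higher order (≈1.6 vs ≈1.0).

P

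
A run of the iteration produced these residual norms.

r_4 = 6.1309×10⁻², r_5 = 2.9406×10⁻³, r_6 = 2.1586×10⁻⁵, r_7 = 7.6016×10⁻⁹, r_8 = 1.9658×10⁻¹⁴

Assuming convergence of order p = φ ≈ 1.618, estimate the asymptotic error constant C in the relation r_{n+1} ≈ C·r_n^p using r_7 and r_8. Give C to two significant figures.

C ≈ r_8 / r_7^1.618
  = 1.9658×10⁻¹⁴ / (7.6016×10⁻⁹)^1.618
  = 1.9658×10⁻¹⁴ / 7.29969e-14 ≈ 0.2693

0.27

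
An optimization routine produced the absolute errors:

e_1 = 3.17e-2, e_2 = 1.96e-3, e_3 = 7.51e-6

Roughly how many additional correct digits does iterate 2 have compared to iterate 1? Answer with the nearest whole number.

1

Digits gained ≈ log₁₀(e_1/e_2) = log₁₀(3.17e-2/1.96e-3) = log₁₀(16.1735) ≈ 1.209.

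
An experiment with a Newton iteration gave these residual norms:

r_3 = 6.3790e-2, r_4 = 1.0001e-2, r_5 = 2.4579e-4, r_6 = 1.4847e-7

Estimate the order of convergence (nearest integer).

Consecutive ratios: r_6/r_5 = 1.4847e-7/2.4579e-4 = 0.000604052, r_5/r_4 = 2.4579e-4/1.0001e-2 = 0.0245765.
p ≈ ln(0.000604052)/ln(0.0245765) = -7.4118/-3.7060 ≈ 2.00.
So the convergence is quadratic (order 2).

2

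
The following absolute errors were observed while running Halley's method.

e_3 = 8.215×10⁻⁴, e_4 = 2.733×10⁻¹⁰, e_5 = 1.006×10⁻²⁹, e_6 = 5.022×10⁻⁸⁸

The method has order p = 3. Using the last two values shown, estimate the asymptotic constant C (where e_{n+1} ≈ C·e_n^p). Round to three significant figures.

0.493

C ≈ e_6 / e_5^3
  = 5.022×10⁻⁸⁸ / (1.006×10⁻²⁹)^3
  = 5.022×10⁻⁸⁸ / 1.01811e-87 ≈ 0.49327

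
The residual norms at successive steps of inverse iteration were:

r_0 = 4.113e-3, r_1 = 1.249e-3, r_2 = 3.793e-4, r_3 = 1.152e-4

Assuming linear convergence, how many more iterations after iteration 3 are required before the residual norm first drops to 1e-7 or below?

6

Rate ρ ≈ r_3/r_2 = 1.152e-4/3.793e-4 = 0.3037.
After j more steps, r_{3+j} ≈ 1.152e-4·ρ^j; need ρ^j ≤ 1e-7/1.152e-4 = 0.000868056.
j ≥ ln(0.000868056)/ln(0.3037) = -7.0493/-1.19171 = 5.915.
So 6 more iterations are needed.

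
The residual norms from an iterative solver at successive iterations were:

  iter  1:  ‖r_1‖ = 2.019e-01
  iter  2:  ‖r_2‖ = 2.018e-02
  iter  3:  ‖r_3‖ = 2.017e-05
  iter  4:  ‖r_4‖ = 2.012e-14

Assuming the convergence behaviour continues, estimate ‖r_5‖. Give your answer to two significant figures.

First estimate the order: p ≈ ln(‖r_4‖/‖r_3‖) / ln(‖r_3‖/‖r_2‖) = ln(2.012e-14/2.017e-05)/ln(2.017e-05/2.018e-02) = ln(9.97521e-10)/ln(0.000999504) ≈ 3.0001.
Then ‖r_5‖ ≈ ‖r_4‖·(‖r_4‖/‖r_3‖)^p = 2.012e-14·(9.97521e-10)^3.0001 = 2.012e-14·9.90526e-28 ≈ 1.993e-41.

2.0e-41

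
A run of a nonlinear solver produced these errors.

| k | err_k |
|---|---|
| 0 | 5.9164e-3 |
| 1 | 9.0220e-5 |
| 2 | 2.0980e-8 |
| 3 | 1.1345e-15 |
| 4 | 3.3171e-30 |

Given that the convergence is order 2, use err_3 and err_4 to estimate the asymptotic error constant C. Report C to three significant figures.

2.58

C ≈ err_4 / err_3^2
  = 3.3171e-30 / (1.1345e-15)^2
  = 3.3171e-30 / 1.28709e-30 ≈ 2.5772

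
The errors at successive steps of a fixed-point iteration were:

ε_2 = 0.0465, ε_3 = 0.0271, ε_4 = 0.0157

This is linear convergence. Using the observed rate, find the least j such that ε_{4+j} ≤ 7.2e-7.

19

Rate ρ ≈ ε_4/ε_3 = 0.0157/0.0271 = 0.5793.
After j more steps, ε_{4+j} ≈ 0.0157·ρ^j; need ρ^j ≤ 7.2e-7/0.0157 = 4.58599e-05.
j ≥ ln(4.58599e-05)/ln(0.5793) = -9.9899/-0.54593 = 18.299.
So 19 more iterations are needed.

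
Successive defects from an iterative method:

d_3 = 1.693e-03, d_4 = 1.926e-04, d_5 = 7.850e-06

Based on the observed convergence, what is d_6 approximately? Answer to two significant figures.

7.1e-8

First estimate the order: p ≈ ln(d_5/d_4) / ln(d_4/d_3) = ln(7.850e-06/1.926e-04)/ln(1.926e-04/1.693e-03) = ln(0.040758)/ln(0.113763) ≈ 1.4722.
Then d_6 ≈ d_5·(d_5/d_4)^p = 7.850e-06·(0.040758)^1.4722 = 7.850e-06·0.00899405 ≈ 7.06e-08.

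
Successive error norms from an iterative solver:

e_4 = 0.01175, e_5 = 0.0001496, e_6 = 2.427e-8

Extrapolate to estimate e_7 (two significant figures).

First estimate the order: p ≈ ln(e_6/e_5) / ln(e_5/e_4) = ln(2.427e-8/0.0001496)/ln(0.0001496/0.01175) = ln(0.000162233)/ln(0.0127319) ≈ 1.9998.
Then e_7 ≈ e_6·(e_6/e_5)^p = 2.427e-8·(0.000162233)^1.9998 = 2.427e-8·2.63655e-08 ≈ 6.399e-16.

6.4e-16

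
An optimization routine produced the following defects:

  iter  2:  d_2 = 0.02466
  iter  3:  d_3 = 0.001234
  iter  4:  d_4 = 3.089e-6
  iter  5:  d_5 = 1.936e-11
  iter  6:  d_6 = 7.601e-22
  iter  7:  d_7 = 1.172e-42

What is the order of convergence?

2

Consecutive ratios: d_7/d_6 = 1.172e-42/7.601e-22 = 1.5419e-21, d_6/d_5 = 7.601e-22/1.936e-11 = 3.92614e-11.
p ≈ ln(1.5419e-21)/ln(3.92614e-11) = -47.9213/-23.9608 ≈ 2.00.
So the convergence is quadratic (order 2).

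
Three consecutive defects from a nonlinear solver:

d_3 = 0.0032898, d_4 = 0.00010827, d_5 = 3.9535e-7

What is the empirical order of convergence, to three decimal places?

p ≈ ln(d_5/d_4) / ln(d_4/d_3)
  = ln(3.9535e-7/0.00010827) / ln(0.00010827/0.0032898)
  = ln(0.00365152) / ln(0.0329108)
  = -5.612612 / -3.413954 ≈ 1.644021

1.644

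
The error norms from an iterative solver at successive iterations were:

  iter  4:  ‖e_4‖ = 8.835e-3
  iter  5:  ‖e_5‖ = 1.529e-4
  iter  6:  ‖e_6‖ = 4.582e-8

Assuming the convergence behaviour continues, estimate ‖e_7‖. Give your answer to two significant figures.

4.1e-15

First estimate the order: p ≈ ln(‖e_6‖/‖e_5‖) / ln(‖e_5‖/‖e_4‖) = ln(4.582e-8/1.529e-4)/ln(1.529e-4/8.835e-3) = ln(0.000299673)/ln(0.0173062) ≈ 1.9999.
Then ‖e_7‖ ≈ ‖e_6‖·(‖e_6‖/‖e_5‖)^p = 4.582e-8·(0.000299673)^1.9999 = 4.582e-8·8.98768e-08 ≈ 4.118e-15.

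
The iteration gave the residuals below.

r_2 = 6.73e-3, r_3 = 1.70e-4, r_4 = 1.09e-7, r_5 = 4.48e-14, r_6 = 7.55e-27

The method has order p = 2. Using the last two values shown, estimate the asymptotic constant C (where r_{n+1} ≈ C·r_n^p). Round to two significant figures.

3.8

C ≈ r_6 / r_5^2
  = 7.55e-27 / (4.48e-14)^2
  = 7.55e-27 / 2.00704e-27 ≈ 3.7618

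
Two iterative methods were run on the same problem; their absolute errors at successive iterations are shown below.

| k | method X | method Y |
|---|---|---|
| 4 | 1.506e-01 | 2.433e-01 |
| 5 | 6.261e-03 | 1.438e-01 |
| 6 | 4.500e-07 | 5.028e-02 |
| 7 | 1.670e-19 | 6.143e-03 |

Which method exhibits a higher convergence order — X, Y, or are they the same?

X

Method X: p ≈ ln(1.670e-19/4.500e-07)/ln(4.500e-07/6.261e-03) ≈ 3.00.
Method Y: p ≈ ln(6.143e-03/5.028e-02)/ln(5.028e-02/1.438e-01) ≈ 2.00.
Method X has the higher order (≈3.0 vs ≈2.0).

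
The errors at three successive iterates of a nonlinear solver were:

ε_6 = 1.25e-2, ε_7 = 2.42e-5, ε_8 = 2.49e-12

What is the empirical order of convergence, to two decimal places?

p ≈ ln(ε_8/ε_7) / ln(ε_7/ε_6)
  = ln(2.49e-12/2.42e-5) / ln(2.42e-5/1.25e-2)
  = ln(1.02893e-07) / ln(0.001936)
  = -16.08958 / -6.24713 ≈ 2.57552

2.58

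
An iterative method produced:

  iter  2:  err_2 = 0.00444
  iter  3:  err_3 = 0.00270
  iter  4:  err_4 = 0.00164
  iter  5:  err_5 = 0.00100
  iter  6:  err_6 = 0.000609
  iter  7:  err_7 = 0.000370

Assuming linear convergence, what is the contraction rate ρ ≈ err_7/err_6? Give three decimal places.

ρ ≈ err_7/err_6 = 0.000370/0.000609 = 0.60755

0.608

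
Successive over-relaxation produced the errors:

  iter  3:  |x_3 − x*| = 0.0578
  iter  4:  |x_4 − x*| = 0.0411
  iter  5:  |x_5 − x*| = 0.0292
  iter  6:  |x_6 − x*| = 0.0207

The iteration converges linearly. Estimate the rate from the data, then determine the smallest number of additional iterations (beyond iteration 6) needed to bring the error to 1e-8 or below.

Rate ρ ≈ |x_6 − x*|/|x_5 − x*| = 0.0207/0.0292 = 0.7089.
After j more steps, |x_{6+j} − x*| ≈ 0.0207·ρ^j; need ρ^j ≤ 1e-8/0.0207 = 4.83092e-07.
j ≥ ln(4.83092e-07)/ln(0.7089) = -14.5431/-0.34404 = 42.272.
So 43 more iterations are needed.

43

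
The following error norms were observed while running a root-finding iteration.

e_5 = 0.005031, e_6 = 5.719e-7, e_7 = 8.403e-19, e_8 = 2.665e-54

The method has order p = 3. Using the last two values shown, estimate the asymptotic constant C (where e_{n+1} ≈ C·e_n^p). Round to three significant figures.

4.49

C ≈ e_8 / e_7^3
  = 2.665e-54 / (8.403e-19)^3
  = 2.665e-54 / 5.93339e-55 ≈ 4.4915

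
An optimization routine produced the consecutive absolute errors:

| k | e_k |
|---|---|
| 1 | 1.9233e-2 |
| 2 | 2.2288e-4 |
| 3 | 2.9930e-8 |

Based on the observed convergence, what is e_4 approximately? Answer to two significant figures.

5.4e-16

First estimate the order: p ≈ ln(e_3/e_2) / ln(e_2/e_1) = ln(2.9930e-8/2.2288e-4)/ln(2.2288e-4/1.9233e-2) = ln(0.000134288)/ln(0.0115884) ≈ 2.0000.
Then e_4 ≈ e_3·(e_3/e_2)^p = 2.9930e-8·(0.000134288)^2.0000 = 2.9930e-8·1.80333e-08 ≈ 5.397e-16.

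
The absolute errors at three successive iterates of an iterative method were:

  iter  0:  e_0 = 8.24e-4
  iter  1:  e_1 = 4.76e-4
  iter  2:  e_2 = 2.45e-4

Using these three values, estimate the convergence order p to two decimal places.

p ≈ ln(e_2/e_1) / ln(e_1/e_0)
  = ln(2.45e-4/4.76e-4) / ln(4.76e-4/8.24e-4)
  = ln(0.514706) / ln(0.57767)
  = -0.66416 / -0.54875 ≈ 1.21031

1.21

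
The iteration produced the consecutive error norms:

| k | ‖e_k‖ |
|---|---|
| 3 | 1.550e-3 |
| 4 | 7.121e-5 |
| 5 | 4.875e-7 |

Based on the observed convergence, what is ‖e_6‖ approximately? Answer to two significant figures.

First estimate the order: p ≈ ln(‖e_5‖/‖e_4‖) / ln(‖e_4‖/‖e_3‖) = ln(4.875e-7/7.121e-5)/ln(7.121e-5/1.550e-3) = ln(0.00684595)/ln(0.0459419) ≈ 1.6180.
Then ‖e_6‖ ≈ ‖e_5‖·(‖e_5‖/‖e_4‖)^p = 4.875e-7·(0.00684595)^1.6180 = 4.875e-7·0.00031458 ≈ 1.534e-10.

1.5e-10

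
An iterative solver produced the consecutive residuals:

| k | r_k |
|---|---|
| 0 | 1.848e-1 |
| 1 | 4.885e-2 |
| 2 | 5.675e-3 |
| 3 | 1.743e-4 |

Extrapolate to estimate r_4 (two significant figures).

First estimate the order: p ≈ ln(r_3/r_2) / ln(r_2/r_1) = ln(1.743e-4/5.675e-3)/ln(5.675e-3/4.885e-2) = ln(0.0307137)/ln(0.116172) ≈ 1.6180.
Then r_4 ≈ r_3·(r_3/r_2)^p = 1.743e-4·(0.0307137)^1.6180 = 1.743e-4·0.00356865 ≈ 6.22e-07.

6.2e-7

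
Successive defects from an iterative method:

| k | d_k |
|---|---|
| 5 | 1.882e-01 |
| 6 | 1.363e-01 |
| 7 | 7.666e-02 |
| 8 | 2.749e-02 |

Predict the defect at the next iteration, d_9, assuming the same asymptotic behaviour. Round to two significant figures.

4.4e-3

First estimate the order: p ≈ ln(d_8/d_7) / ln(d_7/d_6) = ln(2.749e-02/7.666e-02)/ln(7.666e-02/1.363e-01) = ln(0.358596)/ln(0.562436) ≈ 1.7821.
Then d_9 ≈ d_8·(d_8/d_7)^p = 2.749e-02·(0.358596)^1.7821 = 2.749e-02·0.160791 ≈ 0.00442.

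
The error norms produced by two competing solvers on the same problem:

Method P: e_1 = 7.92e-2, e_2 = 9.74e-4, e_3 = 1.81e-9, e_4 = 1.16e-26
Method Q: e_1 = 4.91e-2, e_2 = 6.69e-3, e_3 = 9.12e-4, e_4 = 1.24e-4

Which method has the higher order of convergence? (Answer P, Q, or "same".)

P

Method P: p ≈ ln(1.16e-26/1.81e-9)/ln(1.81e-9/9.74e-4) ≈ 3.00.
Method Q: p ≈ ln(1.24e-4/9.12e-4)/ln(9.12e-4/6.69e-3) ≈ 1.00.
Method P has the higher order (≈3.0 vs ≈1.0).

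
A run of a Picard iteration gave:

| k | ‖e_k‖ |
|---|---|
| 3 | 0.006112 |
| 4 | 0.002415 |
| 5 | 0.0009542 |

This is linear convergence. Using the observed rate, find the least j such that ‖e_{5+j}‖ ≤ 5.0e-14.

Rate ρ ≈ ‖e_5‖/‖e_4‖ = 0.0009542/0.002415 = 0.3951.
After j more steps, ‖e_{5+j}‖ ≈ 0.0009542·ρ^j; need ρ^j ≤ 5.0e-14/0.0009542 = 5.23999e-11.
j ≥ ln(5.23999e-11)/ln(0.3951) = -23.6721/-0.92862 = 25.492.
So 26 more iterations are needed.

26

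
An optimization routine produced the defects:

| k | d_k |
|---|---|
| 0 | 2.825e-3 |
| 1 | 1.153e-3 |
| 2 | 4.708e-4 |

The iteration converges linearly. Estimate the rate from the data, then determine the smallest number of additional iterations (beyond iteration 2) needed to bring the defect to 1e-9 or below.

Rate ρ ≈ d_2/d_1 = 4.708e-4/1.153e-3 = 0.4083.
After j more steps, d_{2+j} ≈ 4.708e-4·ρ^j; need ρ^j ≤ 1e-9/4.708e-4 = 2.12404e-06.
j ≥ ln(2.12404e-06)/ln(0.4083) = -13.0622/-0.89575 = 14.582.
So 15 more iterations are needed.

15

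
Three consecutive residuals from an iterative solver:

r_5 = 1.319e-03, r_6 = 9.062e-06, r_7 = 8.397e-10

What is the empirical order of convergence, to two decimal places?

1.86

p ≈ ln(r_7/r_6) / ln(r_6/r_5)
  = ln(8.397e-10/9.062e-06) / ln(9.062e-06/1.319e-03)
  = ln(9.26617e-05) / ln(0.00687036)
  = -9.28656 / -4.98054 ≈ 1.86457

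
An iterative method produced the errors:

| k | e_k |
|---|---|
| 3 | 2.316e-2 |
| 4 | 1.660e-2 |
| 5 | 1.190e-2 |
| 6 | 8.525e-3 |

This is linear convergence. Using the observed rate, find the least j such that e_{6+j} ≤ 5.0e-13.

Rate ρ ≈ e_6/e_5 = 8.525e-3/1.190e-2 = 0.7164.
After j more steps, e_{6+j} ≈ 8.525e-3·ρ^j; need ρ^j ≤ 5.0e-13/8.525e-3 = 5.8651e-11.
j ≥ ln(5.8651e-11)/ln(0.7164) = -23.5594/-0.33352 = 70.639.
So 71 more iterations are needed.

71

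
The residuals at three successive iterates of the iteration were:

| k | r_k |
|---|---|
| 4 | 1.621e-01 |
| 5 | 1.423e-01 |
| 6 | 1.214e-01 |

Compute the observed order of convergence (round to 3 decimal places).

1.219

p ≈ ln(r_6/r_5) / ln(r_5/r_4)
  = ln(1.214e-01/1.423e-01) / ln(1.423e-01/1.621e-01)
  = ln(0.853127) / ln(0.877853)
  = -0.158847 / -0.130276 ≈ 1.219311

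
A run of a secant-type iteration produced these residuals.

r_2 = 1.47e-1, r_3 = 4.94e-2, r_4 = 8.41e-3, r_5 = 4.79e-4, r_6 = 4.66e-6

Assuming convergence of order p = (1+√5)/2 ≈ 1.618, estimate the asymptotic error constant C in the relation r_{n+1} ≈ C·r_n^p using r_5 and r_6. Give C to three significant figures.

C ≈ r_6 / r_5^1.618
  = 4.66e-6 / (4.79e-4)^1.618
  = 4.66e-6 / 4.25386e-06 ≈ 1.0955

1.10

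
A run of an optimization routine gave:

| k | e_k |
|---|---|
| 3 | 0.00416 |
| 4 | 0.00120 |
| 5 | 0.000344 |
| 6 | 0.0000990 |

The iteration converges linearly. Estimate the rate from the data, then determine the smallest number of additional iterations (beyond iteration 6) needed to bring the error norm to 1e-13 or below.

17

Rate ρ ≈ e_6/e_5 = 0.0000990/0.000344 = 0.2878.
After j more steps, e_{6+j} ≈ 0.0000990·ρ^j; need ρ^j ≤ 1e-13/0.0000990 = 1.0101e-09.
j ≥ ln(1.0101e-09)/ln(0.2878) = -20.7132/-1.24549 = 16.631.
So 17 more iterations are needed.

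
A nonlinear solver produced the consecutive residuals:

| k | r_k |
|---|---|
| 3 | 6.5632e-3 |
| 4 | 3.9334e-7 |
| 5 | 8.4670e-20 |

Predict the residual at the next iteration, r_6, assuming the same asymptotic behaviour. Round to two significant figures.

8.4e-58

First estimate the order: p ≈ ln(r_5/r_4) / ln(r_4/r_3) = ln(8.4670e-20/3.9334e-7)/ln(3.9334e-7/6.5632e-3) = ln(2.15259e-13)/ln(5.99311e-05) ≈ 3.0000.
Then r_6 ≈ r_5·(r_5/r_4)^p = 8.4670e-20·(2.15259e-13)^3.0000 = 8.4670e-20·9.97434e-39 ≈ 8.445e-58.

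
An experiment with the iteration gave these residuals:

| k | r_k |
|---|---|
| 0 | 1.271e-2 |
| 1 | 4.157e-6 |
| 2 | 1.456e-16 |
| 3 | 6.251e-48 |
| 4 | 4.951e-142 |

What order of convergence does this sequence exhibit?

Consecutive ratios: r_4/r_3 = 4.951e-142/6.251e-48 = 7.92033e-95, r_3/r_2 = 6.251e-48/1.456e-16 = 4.29327e-32.
p ≈ ln(7.92033e-95)/ln(4.29327e-32) = -216.6762/-72.2257 ≈ 3.00.
So the convergence is cubic (order 3).

3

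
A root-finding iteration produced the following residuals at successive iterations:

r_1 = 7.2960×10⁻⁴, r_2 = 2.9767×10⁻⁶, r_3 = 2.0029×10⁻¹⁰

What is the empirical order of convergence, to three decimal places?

1.746

p ≈ ln(r_3/r_2) / ln(r_2/r_1)
  = ln(2.0029×10⁻¹⁰/2.9767×10⁻⁶) / ln(2.9767×10⁻⁶/7.2960×10⁻⁴)
  = ln(6.72859e-05) / ln(0.00407991)
  = -9.606560 / -5.501680 ≈ 1.746114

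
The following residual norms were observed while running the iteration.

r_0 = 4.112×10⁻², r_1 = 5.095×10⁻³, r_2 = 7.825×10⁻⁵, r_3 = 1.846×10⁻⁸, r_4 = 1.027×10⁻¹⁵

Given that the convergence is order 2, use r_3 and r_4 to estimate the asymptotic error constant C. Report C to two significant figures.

C ≈ r_4 / r_3^2
  = 1.027×10⁻¹⁵ / (1.846×10⁻⁸)^2
  = 1.027×10⁻¹⁵ / 3.40772e-16 ≈ 3.0137

3.0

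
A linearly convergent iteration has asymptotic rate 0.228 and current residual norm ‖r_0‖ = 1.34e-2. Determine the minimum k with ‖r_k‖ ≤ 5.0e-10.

12

After k steps, ‖r_k‖ ≈ 1.34e-2·0.228^k.
Need 0.228^k ≤ 5.0e-10/1.34e-2 = 3.73134e-08.
k ≥ ln(3.73134e-08)/ln(0.228) = -17.1039/-1.47841 = 11.569.
Smallest integer k = 12.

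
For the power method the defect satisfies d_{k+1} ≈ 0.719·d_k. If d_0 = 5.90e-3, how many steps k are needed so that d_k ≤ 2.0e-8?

After k steps, d_k ≈ 5.90e-3·0.719^k.
Need 0.719^k ≤ 2.0e-8/5.90e-3 = 3.38983e-06.
k ≥ ln(3.38983e-06)/ln(0.719) = -12.5947/-0.32989 = 38.178.
Smallest integer k = 39.

39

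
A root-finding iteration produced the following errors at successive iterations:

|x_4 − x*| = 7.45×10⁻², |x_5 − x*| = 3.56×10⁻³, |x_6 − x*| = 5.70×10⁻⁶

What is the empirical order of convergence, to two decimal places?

2.12

p ≈ ln(|x_6 − x*|/|x_5 − x*|) / ln(|x_5 − x*|/|x_4 − x*|)
  = ln(5.70×10⁻⁶/3.56×10⁻³) / ln(3.56×10⁻³/7.45×10⁻²)
  = ln(0.00160112) / ln(0.0477852)
  = -6.43705 / -3.04104 ≈ 2.11673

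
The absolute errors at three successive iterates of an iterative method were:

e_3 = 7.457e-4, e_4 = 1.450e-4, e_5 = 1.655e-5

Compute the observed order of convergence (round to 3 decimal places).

1.325

p ≈ ln(e_5/e_4) / ln(e_4/e_3)
  = ln(1.655e-5/1.450e-4) / ln(1.450e-4/7.457e-4)
  = ln(0.114138) / ln(0.194448)
  = -2.170347 / -1.637591 ≈ 1.325329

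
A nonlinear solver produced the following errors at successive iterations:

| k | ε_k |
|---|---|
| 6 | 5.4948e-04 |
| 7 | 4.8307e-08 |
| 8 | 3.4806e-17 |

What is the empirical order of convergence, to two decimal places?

2.25

p ≈ ln(ε_8/ε_7) / ln(ε_7/ε_6)
  = ln(3.4806e-17/4.8307e-08) / ln(4.8307e-08/5.4948e-04)
  = ln(7.20517e-10) / ln(8.7914e-05)
  = -21.05105 / -9.33915 ≈ 2.25406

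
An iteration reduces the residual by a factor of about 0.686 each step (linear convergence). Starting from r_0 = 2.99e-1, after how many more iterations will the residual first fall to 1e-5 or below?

28

After k steps, r_k ≈ 2.99e-1·0.686^k.
Need 0.686^k ≤ 1e-5/2.99e-1 = 3.34448e-05.
k ≥ ln(3.34448e-05)/ln(0.686) = -10.3056/-0.37688 = 27.345.
Smallest integer k = 28.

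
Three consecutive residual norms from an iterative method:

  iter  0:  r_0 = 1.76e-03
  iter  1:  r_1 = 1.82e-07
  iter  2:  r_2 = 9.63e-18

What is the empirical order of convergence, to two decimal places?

p ≈ ln(r_2/r_1) / ln(r_1/r_0)
  = ln(9.63e-18/1.82e-07) / ln(1.82e-07/1.76e-03)
  = ln(5.29121e-11) / ln(0.000103409)
  = -23.66239 / -9.17682 ≈ 2.57850

2.58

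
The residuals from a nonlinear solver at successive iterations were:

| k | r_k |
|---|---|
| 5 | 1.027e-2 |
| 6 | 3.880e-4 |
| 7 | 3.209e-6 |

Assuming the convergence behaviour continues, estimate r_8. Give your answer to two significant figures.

First estimate the order: p ≈ ln(r_7/r_6) / ln(r_6/r_5) = ln(3.209e-6/3.880e-4)/ln(3.880e-4/1.027e-2) = ln(0.00827062)/ln(0.0377799) ≈ 1.4637.
Then r_8 ≈ r_7·(r_7/r_6)^p = 3.209e-6·(0.00827062)^1.4637 = 3.209e-6·0.00089516 ≈ 2.873e-09.

2.9e-9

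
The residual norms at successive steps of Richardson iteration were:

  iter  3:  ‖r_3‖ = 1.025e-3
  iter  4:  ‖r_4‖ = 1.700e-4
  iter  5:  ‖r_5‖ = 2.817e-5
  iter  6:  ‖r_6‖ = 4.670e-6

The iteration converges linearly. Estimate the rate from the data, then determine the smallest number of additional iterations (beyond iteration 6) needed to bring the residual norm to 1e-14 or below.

Rate ρ ≈ ‖r_6‖/‖r_5‖ = 4.670e-6/2.817e-5 = 0.1658.
After j more steps, ‖r_{6+j}‖ ≈ 4.670e-6·ρ^j; need ρ^j ≤ 1e-14/4.670e-6 = 2.14133e-09.
j ≥ ln(2.14133e-09)/ln(0.1658) = -19.9618/-1.79697 = 11.109.
So 12 more iterations are needed.

12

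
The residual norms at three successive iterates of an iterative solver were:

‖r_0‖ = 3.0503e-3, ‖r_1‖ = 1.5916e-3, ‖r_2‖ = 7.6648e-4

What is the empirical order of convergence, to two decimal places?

1.12

p ≈ ln(‖r_2‖/‖r_1‖) / ln(‖r_1‖/‖r_0‖)
  = ln(7.6648e-4/1.5916e-3) / ln(1.5916e-3/3.0503e-3)
  = ln(0.481578) / ln(0.521785)
  = -0.73069 / -0.65050 ≈ 1.12327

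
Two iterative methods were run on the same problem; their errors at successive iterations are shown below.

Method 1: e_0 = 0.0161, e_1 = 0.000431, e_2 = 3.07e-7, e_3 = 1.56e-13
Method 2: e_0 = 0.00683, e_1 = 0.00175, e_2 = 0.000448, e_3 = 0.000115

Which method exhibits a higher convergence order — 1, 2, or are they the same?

1

Method 1: p ≈ ln(1.56e-13/3.07e-7)/ln(3.07e-7/0.000431) ≈ 2.00.
Method 2: p ≈ ln(0.000115/0.000448)/ln(0.000448/0.00175) ≈ 1.00.
Method 1 has the higher order (≈2.0 vs ≈1.0).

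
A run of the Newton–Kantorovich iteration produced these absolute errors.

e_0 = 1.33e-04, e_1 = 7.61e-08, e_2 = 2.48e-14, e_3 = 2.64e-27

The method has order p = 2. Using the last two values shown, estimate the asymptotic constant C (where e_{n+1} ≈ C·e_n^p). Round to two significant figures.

4.3

C ≈ e_3 / e_2^2
  = 2.64e-27 / (2.48e-14)^2
  = 2.64e-27 / 6.1504e-28 ≈ 4.2924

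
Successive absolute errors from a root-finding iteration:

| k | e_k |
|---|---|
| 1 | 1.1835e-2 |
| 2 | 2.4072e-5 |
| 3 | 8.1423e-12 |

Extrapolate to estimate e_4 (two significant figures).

First estimate the order: p ≈ ln(e_3/e_2) / ln(e_2/e_1) = ln(8.1423e-12/2.4072e-5)/ln(2.4072e-5/1.1835e-2) = ln(3.38248e-07)/ln(0.00203397) ≈ 2.4040.
Then e_4 ≈ e_3·(e_3/e_2)^p = 8.1423e-12·(3.38248e-07)^2.4040 = 8.1423e-12·2.78152e-16 ≈ 2.265e-27.

2.3e-27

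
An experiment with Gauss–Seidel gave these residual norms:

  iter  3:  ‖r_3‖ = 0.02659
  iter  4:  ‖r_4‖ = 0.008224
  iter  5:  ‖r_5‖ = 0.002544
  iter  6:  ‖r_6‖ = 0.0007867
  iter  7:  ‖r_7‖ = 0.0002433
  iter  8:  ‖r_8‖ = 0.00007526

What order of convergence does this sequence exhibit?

1

Consecutive ratios: ‖r_8‖/‖r_7‖ = 0.00007526/0.0002433 = 0.30933, ‖r_7‖/‖r_6‖ = 0.0002433/0.0007867 = 0.309267.
p ≈ ln(0.30933)/ln(0.309267) = -1.1733/-1.1736 ≈ 1.00.
So the convergence is linear (order 1).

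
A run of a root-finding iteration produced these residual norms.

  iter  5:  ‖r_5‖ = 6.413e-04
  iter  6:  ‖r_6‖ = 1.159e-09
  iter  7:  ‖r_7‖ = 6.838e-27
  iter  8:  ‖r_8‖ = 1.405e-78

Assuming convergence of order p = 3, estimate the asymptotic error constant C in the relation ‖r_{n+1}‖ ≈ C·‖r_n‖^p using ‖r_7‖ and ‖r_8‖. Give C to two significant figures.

C ≈ ‖r_8‖ / ‖r_7‖^3
  = 1.405e-78 / (6.838e-27)^3
  = 1.405e-78 / 3.19733e-79 ≈ 4.3943

4.4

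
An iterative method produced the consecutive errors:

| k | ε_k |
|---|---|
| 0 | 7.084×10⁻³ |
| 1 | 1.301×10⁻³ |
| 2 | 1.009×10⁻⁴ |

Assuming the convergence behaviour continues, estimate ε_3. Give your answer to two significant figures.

2.1e-6

First estimate the order: p ≈ ln(ε_2/ε_1) / ln(ε_1/ε_0) = ln(1.009×10⁻⁴/1.301×10⁻³)/ln(1.301×10⁻³/7.084×10⁻³) = ln(0.0775557)/ln(0.183653) ≈ 1.5087.
Then ε_3 ≈ ε_2·(ε_2/ε_1)^p = 1.009×10⁻⁴·(0.0775557)^1.5087 = 1.009×10⁻⁴·0.0211232 ≈ 2.131e-06.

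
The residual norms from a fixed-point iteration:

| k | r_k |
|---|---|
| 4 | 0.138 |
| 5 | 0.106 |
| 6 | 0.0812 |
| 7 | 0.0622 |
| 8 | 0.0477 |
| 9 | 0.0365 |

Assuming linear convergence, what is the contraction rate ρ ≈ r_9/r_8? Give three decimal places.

ρ ≈ r_9/r_8 = 0.0365/0.0477 = 0.76520

0.765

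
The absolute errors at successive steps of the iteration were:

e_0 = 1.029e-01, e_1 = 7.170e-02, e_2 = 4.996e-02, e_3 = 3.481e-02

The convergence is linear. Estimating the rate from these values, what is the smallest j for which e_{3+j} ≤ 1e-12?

68

Rate ρ ≈ e_3/e_2 = 3.481e-02/4.996e-02 = 0.6968.
After j more steps, e_{3+j} ≈ 3.481e-02·ρ^j; need ρ^j ≤ 1e-12/3.481e-02 = 2.87274e-11.
j ≥ ln(2.87274e-11)/ln(0.6968) = -24.2732/-0.36126 = 67.190.
So 68 more iterations are needed.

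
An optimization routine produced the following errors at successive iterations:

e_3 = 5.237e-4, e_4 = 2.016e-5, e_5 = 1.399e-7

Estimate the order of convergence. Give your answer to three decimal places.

p ≈ ln(e_5/e_4) / ln(e_4/e_3)
  = ln(1.399e-7/2.016e-5) / ln(2.016e-5/5.237e-4)
  = ln(0.00693948) / ln(0.0384953)
  = -4.970528 / -3.257219 ≈ 1.526004

1.526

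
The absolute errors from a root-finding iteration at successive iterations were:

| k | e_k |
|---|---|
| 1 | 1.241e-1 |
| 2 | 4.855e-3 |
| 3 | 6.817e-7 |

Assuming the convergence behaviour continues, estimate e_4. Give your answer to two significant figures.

1.9e-17

First estimate the order: p ≈ ln(e_3/e_2) / ln(e_2/e_1) = ln(6.817e-7/4.855e-3)/ln(4.855e-3/1.241e-1) = ln(0.000140412)/ln(0.0391217) ≈ 2.7370.
Then e_4 ≈ e_3·(e_3/e_2)^p = 6.817e-7·(0.000140412)^2.7370 = 6.817e-7·2.85394e-11 ≈ 1.946e-17.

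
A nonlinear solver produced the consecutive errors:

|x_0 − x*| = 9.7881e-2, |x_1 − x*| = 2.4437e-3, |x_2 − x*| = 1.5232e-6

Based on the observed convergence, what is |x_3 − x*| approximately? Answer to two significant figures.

First estimate the order: p ≈ ln(|x_2 − x*|/|x_1 − x*|) / ln(|x_1 − x*|/|x_0 − x*|) = ln(1.5232e-6/2.4437e-3)/ln(2.4437e-3/9.7881e-2) = ln(0.000623317)/ln(0.024966) ≈ 2.0000.
Then |x_3 − x*| ≈ |x_2 − x*|·(|x_2 − x*|/|x_1 − x*|)^p = 1.5232e-6·(0.000623317)^2.0000 = 1.5232e-6·3.88524e-07 ≈ 5.918e-13.

5.9e-13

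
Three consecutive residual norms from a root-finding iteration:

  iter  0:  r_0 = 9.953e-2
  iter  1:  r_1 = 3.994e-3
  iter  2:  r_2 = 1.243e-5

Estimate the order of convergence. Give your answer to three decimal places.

p ≈ ln(r_2/r_1) / ln(r_1/r_0)
  = ln(1.243e-5/3.994e-3) / ln(3.994e-3/9.953e-2)
  = ln(0.00311217) / ln(0.0401286)
  = -5.772435 / -3.215666 ≈ 1.795098

1.795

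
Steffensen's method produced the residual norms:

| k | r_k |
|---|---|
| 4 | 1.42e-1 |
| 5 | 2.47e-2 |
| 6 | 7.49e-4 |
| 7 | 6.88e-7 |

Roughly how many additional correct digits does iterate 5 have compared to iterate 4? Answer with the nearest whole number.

Digits gained ≈ log₁₀(r_4/r_5) = log₁₀(1.42e-1/2.47e-2) = log₁₀(5.74899) ≈ 0.760.

1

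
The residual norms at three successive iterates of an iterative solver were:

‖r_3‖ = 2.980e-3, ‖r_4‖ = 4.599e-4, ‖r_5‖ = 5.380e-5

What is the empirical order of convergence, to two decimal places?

p ≈ ln(‖r_5‖/‖r_4‖) / ln(‖r_4‖/‖r_3‖)
  = ln(5.380e-5/4.599e-4) / ln(4.599e-4/2.980e-3)
  = ln(0.116982) / ln(0.154329)
  = -2.14574 / -1.86867 ≈ 1.14827

1.15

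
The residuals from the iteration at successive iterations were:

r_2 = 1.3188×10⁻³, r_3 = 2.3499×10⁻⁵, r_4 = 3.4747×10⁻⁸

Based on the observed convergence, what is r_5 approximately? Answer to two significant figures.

9.2e-13

First estimate the order: p ≈ ln(r_4/r_3) / ln(r_3/r_2) = ln(3.4747×10⁻⁸/2.3499×10⁻⁵)/ln(2.3499×10⁻⁵/1.3188×10⁻³) = ln(0.00147866)/ln(0.0178185) ≈ 1.6180.
Then r_5 ≈ r_4·(r_4/r_3)^p = 3.4747×10⁻⁸·(0.00147866)^1.6180 = 3.4747×10⁻⁸·2.6354e-05 ≈ 9.157e-13.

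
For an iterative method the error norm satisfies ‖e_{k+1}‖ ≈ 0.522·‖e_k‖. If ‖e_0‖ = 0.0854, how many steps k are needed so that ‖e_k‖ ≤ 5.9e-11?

After k steps, ‖e_k‖ ≈ 0.0854·0.522^k.
Need 0.522^k ≤ 5.9e-11/0.0854 = 6.90867e-10.
k ≥ ln(6.90867e-10)/ln(0.522) = -21.0931/-0.65009 = 32.446.
Smallest integer k = 33.

33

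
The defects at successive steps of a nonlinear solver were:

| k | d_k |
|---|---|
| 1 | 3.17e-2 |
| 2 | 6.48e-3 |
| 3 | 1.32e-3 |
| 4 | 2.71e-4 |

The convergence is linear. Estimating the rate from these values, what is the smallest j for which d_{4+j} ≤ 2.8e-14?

15

Rate ρ ≈ d_4/d_3 = 2.71e-4/1.32e-3 = 0.2053.
After j more steps, d_{4+j} ≈ 2.71e-4·ρ^j; need ρ^j ≤ 2.8e-14/2.71e-4 = 1.03321e-10.
j ≥ ln(1.03321e-10)/ln(0.2053) = -22.9932/-1.58328 = 14.523.
So 15 more iterations are needed.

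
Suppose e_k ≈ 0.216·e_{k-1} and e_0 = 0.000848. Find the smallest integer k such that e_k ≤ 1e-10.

11

After k steps, e_k ≈ 0.000848·0.216^k.
Need 0.216^k ≤ 1e-10/0.000848 = 1.17925e-07.
k ≥ ln(1.17925e-07)/ln(0.216) = -15.9532/-1.53248 = 10.410.
Smallest integer k = 11.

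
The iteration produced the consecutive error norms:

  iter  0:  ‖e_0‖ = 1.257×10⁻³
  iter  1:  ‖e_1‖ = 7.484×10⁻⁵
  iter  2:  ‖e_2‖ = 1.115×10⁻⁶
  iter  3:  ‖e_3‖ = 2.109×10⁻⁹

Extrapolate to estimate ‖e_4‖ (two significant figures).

First estimate the order: p ≈ ln(‖e_3‖/‖e_2‖) / ln(‖e_2‖/‖e_1‖) = ln(2.109×10⁻⁹/1.115×10⁻⁶)/ln(1.115×10⁻⁶/7.484×10⁻⁵) = ln(0.00189148)/ln(0.0148985) ≈ 1.4906.
Then ‖e_4‖ ≈ ‖e_3‖·(‖e_3‖/‖e_2‖)^p = 2.109×10⁻⁹·(0.00189148)^1.4906 = 2.109×10⁻⁹·8.72571e-05 ≈ 1.84e-13.

1.8e-13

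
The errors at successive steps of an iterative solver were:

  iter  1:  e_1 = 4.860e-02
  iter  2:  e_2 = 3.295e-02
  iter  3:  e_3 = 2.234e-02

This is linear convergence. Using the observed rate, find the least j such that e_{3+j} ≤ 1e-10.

50

Rate ρ ≈ e_3/e_2 = 2.234e-02/3.295e-02 = 0.6780.
After j more steps, e_{3+j} ≈ 2.234e-02·ρ^j; need ρ^j ≤ 1e-10/2.234e-02 = 4.47628e-09.
j ≥ ln(4.47628e-09)/ln(0.6780) = -19.2245/-0.38861 = 49.470.
So 50 more iterations are needed.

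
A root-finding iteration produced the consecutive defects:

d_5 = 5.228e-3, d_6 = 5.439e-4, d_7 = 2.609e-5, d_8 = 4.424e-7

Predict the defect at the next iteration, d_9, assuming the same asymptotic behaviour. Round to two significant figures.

First estimate the order: p ≈ ln(d_8/d_7) / ln(d_7/d_6) = ln(4.424e-7/2.609e-5)/ln(2.609e-5/5.439e-4) = ln(0.0169567)/ln(0.0479684) ≈ 1.3424.
Then d_9 ≈ d_8·(d_8/d_7)^p = 4.424e-7·(0.0169567)^1.3424 = 4.424e-7·0.00419825 ≈ 1.857e-09.

1.9e-9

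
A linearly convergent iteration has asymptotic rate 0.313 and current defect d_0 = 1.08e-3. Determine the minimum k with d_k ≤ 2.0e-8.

After k steps, d_k ≈ 1.08e-3·0.313^k.
Need 0.313^k ≤ 2.0e-8/1.08e-3 = 1.85185e-05.
k ≥ ln(1.85185e-05)/ln(0.313) = -10.8967/-1.16155 = 9.381.
Smallest integer k = 10.

10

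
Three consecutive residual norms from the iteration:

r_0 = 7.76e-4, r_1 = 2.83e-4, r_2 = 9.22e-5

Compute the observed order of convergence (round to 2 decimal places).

p ≈ ln(r_2/r_1) / ln(r_1/r_0)
  = ln(9.22e-5/2.83e-4) / ln(2.83e-4/7.76e-4)
  = ln(0.325795) / ln(0.364691)
  = -1.12149 / -1.00870 ≈ 1.11182

1.11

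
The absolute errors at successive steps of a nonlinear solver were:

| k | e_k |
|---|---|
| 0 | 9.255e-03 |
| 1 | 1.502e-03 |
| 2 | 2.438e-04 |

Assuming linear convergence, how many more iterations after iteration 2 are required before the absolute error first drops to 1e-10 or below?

Rate ρ ≈ e_2/e_1 = 2.438e-04/1.502e-03 = 0.1623.
After j more steps, e_{2+j} ≈ 2.438e-04·ρ^j; need ρ^j ≤ 1e-10/2.438e-04 = 4.10172e-07.
j ≥ ln(4.10172e-07)/ln(0.1623) = -14.7067/-1.81831 = 8.088.
So 9 more iterations are needed.

9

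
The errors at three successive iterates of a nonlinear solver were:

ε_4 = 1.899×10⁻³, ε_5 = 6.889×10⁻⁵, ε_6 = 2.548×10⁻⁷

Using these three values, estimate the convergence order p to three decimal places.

p ≈ ln(ε_6/ε_5) / ln(ε_5/ε_4)
  = ln(2.548×10⁻⁷/6.889×10⁻⁵) / ln(6.889×10⁻⁵/1.899×10⁻³)
  = ln(0.00369865) / ln(0.036277)
  = -5.599787 / -3.316571 ≈ 1.688427

1.688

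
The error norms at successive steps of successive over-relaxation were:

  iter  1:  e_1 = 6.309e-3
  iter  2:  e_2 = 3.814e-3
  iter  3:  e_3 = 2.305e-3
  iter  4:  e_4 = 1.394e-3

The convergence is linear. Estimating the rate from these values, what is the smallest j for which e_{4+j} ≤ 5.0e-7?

16

Rate ρ ≈ e_4/e_3 = 1.394e-3/2.305e-3 = 0.6048.
After j more steps, e_{4+j} ≈ 1.394e-3·ρ^j; need ρ^j ≤ 5.0e-7/1.394e-3 = 0.00035868.
j ≥ ln(0.00035868)/ln(0.6048) = -7.9331/-0.50286 = 15.776.
So 16 more iterations are needed.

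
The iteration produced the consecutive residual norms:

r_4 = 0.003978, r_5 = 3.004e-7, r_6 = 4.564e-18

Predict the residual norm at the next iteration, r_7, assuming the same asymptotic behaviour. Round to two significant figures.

1.8e-46

First estimate the order: p ≈ ln(r_6/r_5) / ln(r_5/r_4) = ln(4.564e-18/3.004e-7)/ln(3.004e-7/0.003978) = ln(1.51931e-11)/ln(7.55153e-05) ≈ 2.6246.
Then r_7 ≈ r_6·(r_6/r_5)^p = 4.564e-18·(1.51931e-11)^2.6246 = 4.564e-18·4.03784e-29 ≈ 1.843e-46.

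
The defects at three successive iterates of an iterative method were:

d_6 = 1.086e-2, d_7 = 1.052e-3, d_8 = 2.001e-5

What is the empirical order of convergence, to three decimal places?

p ≈ ln(d_8/d_7) / ln(d_7/d_6)
  = ln(2.001e-5/1.052e-3) / ln(1.052e-3/1.086e-2)
  = ln(0.0190209) / ln(0.0968692)
  = -3.962217 / -2.334394 ≈ 1.697321

1.697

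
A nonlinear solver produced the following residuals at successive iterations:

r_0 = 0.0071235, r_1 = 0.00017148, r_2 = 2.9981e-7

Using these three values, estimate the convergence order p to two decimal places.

1.70

p ≈ ln(r_2/r_1) / ln(r_1/r_0)
  = ln(2.9981e-7/0.00017148) / ln(0.00017148/0.0071235)
  = ln(0.00174837) / ln(0.0240724)
  = -6.34907 / -3.72669 ≈ 1.70368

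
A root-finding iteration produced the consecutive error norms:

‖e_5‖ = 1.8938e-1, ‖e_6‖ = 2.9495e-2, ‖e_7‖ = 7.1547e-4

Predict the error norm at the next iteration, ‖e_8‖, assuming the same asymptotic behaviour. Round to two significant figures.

4.2e-7

First estimate the order: p ≈ ln(‖e_7‖/‖e_6‖) / ln(‖e_6‖/‖e_5‖) = ln(7.1547e-4/2.9495e-2)/ln(2.9495e-2/1.8938e-1) = ln(0.0242573)/ln(0.155745) ≈ 2.0000.
Then ‖e_8‖ ≈ ‖e_7‖·(‖e_7‖/‖e_6‖)^p = 7.1547e-4·(0.0242573)^2.0000 = 7.1547e-4·0.000588417 ≈ 4.21e-07.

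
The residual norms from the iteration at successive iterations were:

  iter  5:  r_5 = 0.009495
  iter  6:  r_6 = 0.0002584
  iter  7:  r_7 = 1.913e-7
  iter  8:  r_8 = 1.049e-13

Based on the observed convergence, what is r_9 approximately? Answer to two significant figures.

First estimate the order: p ≈ ln(r_8/r_7) / ln(r_7/r_6) = ln(1.049e-13/1.913e-7)/ln(1.913e-7/0.0002584) = ln(5.48353e-07)/ln(0.000740325) ≈ 1.9999.
Then r_9 ≈ r_8·(r_8/r_7)^p = 1.049e-13·(5.48353e-07)^1.9999 = 1.049e-13·3.01125e-13 ≈ 3.159e-26.

3.2e-26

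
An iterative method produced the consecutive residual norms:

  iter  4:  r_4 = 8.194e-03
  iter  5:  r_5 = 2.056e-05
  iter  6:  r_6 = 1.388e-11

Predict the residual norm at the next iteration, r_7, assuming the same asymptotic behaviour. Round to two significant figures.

First estimate the order: p ≈ ln(r_6/r_5) / ln(r_5/r_4) = ln(1.388e-11/2.056e-05)/ln(2.056e-05/8.194e-03) = ln(6.75097e-07)/ln(0.00250915) ≈ 2.3729.
Then r_7 ≈ r_6·(r_6/r_5)^p = 1.388e-11·(6.75097e-07)^2.3729 = 1.388e-11·2.27878e-15 ≈ 3.163e-26.

3.2e-26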